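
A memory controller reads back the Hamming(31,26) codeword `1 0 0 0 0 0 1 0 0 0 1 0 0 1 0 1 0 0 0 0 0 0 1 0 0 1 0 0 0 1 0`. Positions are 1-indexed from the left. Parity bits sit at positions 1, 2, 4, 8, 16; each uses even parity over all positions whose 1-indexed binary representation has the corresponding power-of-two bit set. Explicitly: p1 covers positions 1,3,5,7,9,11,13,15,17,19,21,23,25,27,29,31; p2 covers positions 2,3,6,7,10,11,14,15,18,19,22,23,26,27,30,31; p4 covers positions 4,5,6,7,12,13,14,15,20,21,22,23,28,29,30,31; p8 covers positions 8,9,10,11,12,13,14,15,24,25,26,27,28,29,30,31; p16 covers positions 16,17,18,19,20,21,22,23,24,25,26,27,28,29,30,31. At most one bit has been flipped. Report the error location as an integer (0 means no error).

s1: b1⊕b3⊕b5⊕b7⊕b9⊕b11⊕b13⊕b15⊕b17⊕b19⊕b21⊕b23⊕b25⊕b27⊕b29⊕b31 = 1⊕0⊕0⊕1⊕0⊕1⊕0⊕0⊕0⊕0⊕0⊕1⊕0⊕0⊕0⊕0 = 0
s2: b2⊕b3⊕b6⊕b7⊕b10⊕b11⊕b14⊕b15⊕b18⊕b19⊕b22⊕b23⊕b26⊕b27⊕b30⊕b31 = 0⊕0⊕0⊕1⊕0⊕1⊕1⊕0⊕0⊕0⊕0⊕1⊕1⊕0⊕1⊕0 = 0
s4: b4⊕b5⊕b6⊕b7⊕b12⊕b13⊕b14⊕b15⊕b20⊕b21⊕b22⊕b23⊕b28⊕b29⊕b30⊕b31 = 0⊕0⊕0⊕1⊕0⊕0⊕1⊕0⊕0⊕0⊕0⊕1⊕0⊕0⊕1⊕0 = 0
s8: b8⊕b9⊕b10⊕b11⊕b12⊕b13⊕b14⊕b15⊕b24⊕b25⊕b26⊕b27⊕b28⊕b29⊕b30⊕b31 = 0⊕0⊕0⊕1⊕0⊕0⊕1⊕0⊕0⊕0⊕1⊕0⊕0⊕0⊕1⊕0 = 0
s16: b16⊕b17⊕b18⊕b19⊕b20⊕b21⊕b22⊕b23⊕b24⊕b25⊕b26⊕b27⊕b28⊕b29⊕b30⊕b31 = 1⊕0⊕0⊕0⊕0⊕0⊕0⊕1⊕0⊕0⊕1⊕0⊕0⊕0⊕1⊕0 = 0
Syndrome (s16...s1) = 00000 → position 0 (no error).

0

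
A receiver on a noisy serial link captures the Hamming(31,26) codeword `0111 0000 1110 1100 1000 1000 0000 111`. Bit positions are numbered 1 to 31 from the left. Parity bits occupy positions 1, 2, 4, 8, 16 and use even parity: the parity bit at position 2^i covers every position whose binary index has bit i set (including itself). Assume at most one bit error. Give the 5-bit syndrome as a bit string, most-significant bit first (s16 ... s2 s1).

10110

s1: b1⊕b3⊕b5⊕b7⊕b9⊕b11⊕b13⊕b15⊕b17⊕b19⊕b21⊕b23⊕b25⊕b27⊕b29⊕b31 = 0⊕1⊕0⊕0⊕1⊕1⊕1⊕0⊕1⊕0⊕1⊕0⊕0⊕0⊕1⊕1 = 0
s2: b2⊕b3⊕b6⊕b7⊕b10⊕b11⊕b14⊕b15⊕b18⊕b19⊕b22⊕b23⊕b26⊕b27⊕b30⊕b31 = 1⊕1⊕0⊕0⊕1⊕1⊕1⊕0⊕0⊕0⊕0⊕0⊕0⊕0⊕1⊕1 = 1
s4: b4⊕b5⊕b6⊕b7⊕b12⊕b13⊕b14⊕b15⊕b20⊕b21⊕b22⊕b23⊕b28⊕b29⊕b30⊕b31 = 1⊕0⊕0⊕0⊕0⊕1⊕1⊕0⊕0⊕1⊕0⊕0⊕0⊕1⊕1⊕1 = 1
s8: b8⊕b9⊕b10⊕b11⊕b12⊕b13⊕b14⊕b15⊕b24⊕b25⊕b26⊕b27⊕b28⊕b29⊕b30⊕b31 = 0⊕1⊕1⊕1⊕0⊕1⊕1⊕0⊕0⊕0⊕0⊕0⊕0⊕1⊕1⊕1 = 0
s16: b16⊕b17⊕b18⊕b19⊕b20⊕b21⊕b22⊕b23⊕b24⊕b25⊕b26⊕b27⊕b28⊕b29⊕b30⊕b31 = 0⊕1⊕0⊕0⊕0⊕1⊕0⊕0⊕0⊕0⊕0⊕0⊕0⊕1⊕1⊕1 = 1
Syndrome (s16...s1) = 10110 → position 22.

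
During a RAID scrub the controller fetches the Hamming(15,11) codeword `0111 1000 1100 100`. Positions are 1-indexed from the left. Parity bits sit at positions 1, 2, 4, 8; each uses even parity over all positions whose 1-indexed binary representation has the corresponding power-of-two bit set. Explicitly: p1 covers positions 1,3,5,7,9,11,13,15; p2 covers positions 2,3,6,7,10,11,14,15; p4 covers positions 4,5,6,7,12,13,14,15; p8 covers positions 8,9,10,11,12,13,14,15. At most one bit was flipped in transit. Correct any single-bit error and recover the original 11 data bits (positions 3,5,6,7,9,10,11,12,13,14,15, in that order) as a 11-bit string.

11001100110

s1: b1⊕b3⊕b5⊕b7⊕b9⊕b11⊕b13⊕b15 = 0⊕1⊕1⊕0⊕1⊕0⊕1⊕0 = 0
s2: b2⊕b3⊕b6⊕b7⊕b10⊕b11⊕b14⊕b15 = 1⊕1⊕0⊕0⊕1⊕0⊕0⊕0 = 1
s4: b4⊕b5⊕b6⊕b7⊕b12⊕b13⊕b14⊕b15 = 1⊕1⊕0⊕0⊕0⊕1⊕0⊕0 = 1
s8: b8⊕b9⊕b10⊕b11⊕b12⊕b13⊕b14⊕b15 = 0⊕1⊕1⊕0⊕0⊕1⊕0⊕0 = 1
Syndrome (s8...s1) = 1110 → position 14.
Flip bit 14: corrected codeword = 011110001100110
Data bits at positions 3,5,6,7,9,10,11,12,13,14,15: 11001100110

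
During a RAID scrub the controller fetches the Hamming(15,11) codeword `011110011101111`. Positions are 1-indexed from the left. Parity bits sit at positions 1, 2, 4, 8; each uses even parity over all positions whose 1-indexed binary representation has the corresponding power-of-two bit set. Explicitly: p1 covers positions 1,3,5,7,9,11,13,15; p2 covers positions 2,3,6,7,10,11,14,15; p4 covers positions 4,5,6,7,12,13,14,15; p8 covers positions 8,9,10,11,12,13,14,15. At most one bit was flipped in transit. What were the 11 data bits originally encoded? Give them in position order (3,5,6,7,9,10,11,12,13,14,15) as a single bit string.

11001111111

s1: b1⊕b3⊕b5⊕b7⊕b9⊕b11⊕b13⊕b15 = 0⊕1⊕1⊕0⊕1⊕0⊕1⊕1 = 1
s2: b2⊕b3⊕b6⊕b7⊕b10⊕b11⊕b14⊕b15 = 1⊕1⊕0⊕0⊕1⊕0⊕1⊕1 = 1
s4: b4⊕b5⊕b6⊕b7⊕b12⊕b13⊕b14⊕b15 = 1⊕1⊕0⊕0⊕1⊕1⊕1⊕1 = 0
s8: b8⊕b9⊕b10⊕b11⊕b12⊕b13⊕b14⊕b15 = 1⊕1⊕1⊕0⊕1⊕1⊕1⊕1 = 1
Syndrome (s8...s1) = 1011 → position 11.
Flip bit 11: corrected codeword = 011110011111111
Data bits at positions 3,5,6,7,9,10,11,12,13,14,15: 11001111111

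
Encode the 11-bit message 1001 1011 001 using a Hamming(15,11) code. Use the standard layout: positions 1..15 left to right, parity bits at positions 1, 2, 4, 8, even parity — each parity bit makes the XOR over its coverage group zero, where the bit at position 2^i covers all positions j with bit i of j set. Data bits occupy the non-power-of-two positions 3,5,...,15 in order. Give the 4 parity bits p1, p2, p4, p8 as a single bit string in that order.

Place data bits at non-power-of-two positions: b3=1, b5=0, b6=0, b7=1, b9=1, b10=0, b11=1, b12=1, b13=0, b14=0, b15=1.
p1 = XOR of data positions {3,5,7,9,11,13,15} = 1⊕0⊕1⊕1⊕1⊕0⊕1 = 1
p2 = XOR of data positions {3,6,7,10,11,14,15} = 1⊕0⊕1⊕0⊕1⊕0⊕1 = 0
p4 = XOR of data positions {5,6,7,12,13,14,15} = 0⊕0⊕1⊕1⊕0⊕0⊕1 = 1
p8 = XOR of data positions {9,10,11,12,13,14,15} = 1⊕0⊕1⊕1⊕0⊕0⊕1 = 0
Parity bits p1,p2,p4,p8 = 1010

1010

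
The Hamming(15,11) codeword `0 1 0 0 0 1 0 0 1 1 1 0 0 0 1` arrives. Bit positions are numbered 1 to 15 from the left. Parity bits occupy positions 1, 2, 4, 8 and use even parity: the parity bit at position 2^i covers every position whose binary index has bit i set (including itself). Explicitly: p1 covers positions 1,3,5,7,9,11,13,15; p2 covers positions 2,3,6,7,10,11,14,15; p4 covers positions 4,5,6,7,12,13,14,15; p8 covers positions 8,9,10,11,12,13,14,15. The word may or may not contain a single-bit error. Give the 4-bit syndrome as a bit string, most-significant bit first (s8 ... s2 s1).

s1: b1⊕b3⊕b5⊕b7⊕b9⊕b11⊕b13⊕b15 = 0⊕0⊕0⊕0⊕1⊕1⊕0⊕1 = 1
s2: b2⊕b3⊕b6⊕b7⊕b10⊕b11⊕b14⊕b15 = 1⊕0⊕1⊕0⊕1⊕1⊕0⊕1 = 1
s4: b4⊕b5⊕b6⊕b7⊕b12⊕b13⊕b14⊕b15 = 0⊕0⊕1⊕0⊕0⊕0⊕0⊕1 = 0
s8: b8⊕b9⊕b10⊕b11⊕b12⊕b13⊕b14⊕b15 = 0⊕1⊕1⊕1⊕0⊕0⊕0⊕1 = 0
Syndrome (s8...s1) = 0011 → position 3.

0011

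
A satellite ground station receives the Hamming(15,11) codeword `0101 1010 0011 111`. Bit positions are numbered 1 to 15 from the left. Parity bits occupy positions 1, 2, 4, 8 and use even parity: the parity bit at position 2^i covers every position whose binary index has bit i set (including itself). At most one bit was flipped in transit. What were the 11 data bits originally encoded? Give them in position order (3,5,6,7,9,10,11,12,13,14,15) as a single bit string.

01010011110

s1: b1⊕b3⊕b5⊕b7⊕b9⊕b11⊕b13⊕b15 = 0⊕0⊕1⊕1⊕0⊕1⊕1⊕1 = 1
s2: b2⊕b3⊕b6⊕b7⊕b10⊕b11⊕b14⊕b15 = 1⊕0⊕0⊕1⊕0⊕1⊕1⊕1 = 1
s4: b4⊕b5⊕b6⊕b7⊕b12⊕b13⊕b14⊕b15 = 1⊕1⊕0⊕1⊕1⊕1⊕1⊕1 = 1
s8: b8⊕b9⊕b10⊕b11⊕b12⊕b13⊕b14⊕b15 = 0⊕0⊕0⊕1⊕1⊕1⊕1⊕1 = 1
Syndrome (s8...s1) = 1111 → position 15.
Flip bit 15: corrected codeword = 010110100011110
Data bits at positions 3,5,6,7,9,10,11,12,13,14,15: 01010011110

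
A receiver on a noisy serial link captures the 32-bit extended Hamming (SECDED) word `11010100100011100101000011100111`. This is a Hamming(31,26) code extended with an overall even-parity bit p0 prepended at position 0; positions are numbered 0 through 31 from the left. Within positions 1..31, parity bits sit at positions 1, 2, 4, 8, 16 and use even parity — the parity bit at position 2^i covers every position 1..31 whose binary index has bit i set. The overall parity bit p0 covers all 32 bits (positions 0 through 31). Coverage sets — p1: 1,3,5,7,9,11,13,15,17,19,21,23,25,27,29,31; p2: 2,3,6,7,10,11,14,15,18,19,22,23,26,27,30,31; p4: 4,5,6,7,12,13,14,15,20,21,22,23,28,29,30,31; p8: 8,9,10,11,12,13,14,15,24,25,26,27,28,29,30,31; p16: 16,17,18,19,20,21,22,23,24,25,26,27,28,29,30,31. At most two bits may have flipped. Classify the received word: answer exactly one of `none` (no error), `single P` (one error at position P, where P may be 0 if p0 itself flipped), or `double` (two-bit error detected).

double

s1: b1⊕b3⊕b5⊕b7⊕b9⊕b11⊕b13⊕b15⊕b17⊕b19⊕b21⊕b23⊕b25⊕b27⊕b29⊕b31 = 1⊕1⊕1⊕0⊕0⊕0⊕1⊕0⊕1⊕1⊕0⊕0⊕1⊕0⊕1⊕1 = 1
s2: b2⊕b3⊕b6⊕b7⊕b10⊕b11⊕b14⊕b15⊕b18⊕b19⊕b22⊕b23⊕b26⊕b27⊕b30⊕b31 = 0⊕1⊕0⊕0⊕0⊕0⊕1⊕0⊕0⊕1⊕0⊕0⊕1⊕0⊕1⊕1 = 0
s4: b4⊕b5⊕b6⊕b7⊕b12⊕b13⊕b14⊕b15⊕b20⊕b21⊕b22⊕b23⊕b28⊕b29⊕b30⊕b31 = 0⊕1⊕0⊕0⊕1⊕1⊕1⊕0⊕0⊕0⊕0⊕0⊕0⊕1⊕1⊕1 = 1
s8: b8⊕b9⊕b10⊕b11⊕b12⊕b13⊕b14⊕b15⊕b24⊕b25⊕b26⊕b27⊕b28⊕b29⊕b30⊕b31 = 1⊕0⊕0⊕0⊕1⊕1⊕1⊕0⊕1⊕1⊕1⊕0⊕0⊕1⊕1⊕1 = 0
s16: b16⊕b17⊕b18⊕b19⊕b20⊕b21⊕b22⊕b23⊕b24⊕b25⊕b26⊕b27⊕b28⊕b29⊕b30⊕b31 = 0⊕1⊕0⊕1⊕0⊕0⊕0⊕0⊕1⊕1⊕1⊕0⊕0⊕1⊕1⊕1 = 0
Syndrome (s16...s1) = 00101 → position 5.
Overall parity (XOR of all 32 bits, including p0): 1⊕1⊕0⊕1⊕0⊕1⊕0⊕0⊕1⊕0⊕0⊕0⊕1⊕1⊕1⊕0⊕0⊕1⊕0⊕1⊕0⊕0⊕0⊕0⊕1⊕1⊕1⊕0⊕0⊕1⊕1⊕1 = 0
Overall=0, syndrome position=5 → double-bit error detected (uncorrectable).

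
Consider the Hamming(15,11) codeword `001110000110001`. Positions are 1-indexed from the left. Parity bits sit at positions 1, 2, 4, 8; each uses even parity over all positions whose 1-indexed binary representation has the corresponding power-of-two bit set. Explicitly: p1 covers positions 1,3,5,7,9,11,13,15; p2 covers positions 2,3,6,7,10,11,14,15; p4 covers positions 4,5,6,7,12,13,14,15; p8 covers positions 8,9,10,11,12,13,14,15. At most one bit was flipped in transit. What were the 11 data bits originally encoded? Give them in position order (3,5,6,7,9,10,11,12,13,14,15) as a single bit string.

s1: b1⊕b3⊕b5⊕b7⊕b9⊕b11⊕b13⊕b15 = 0⊕1⊕1⊕0⊕0⊕1⊕0⊕1 = 0
s2: b2⊕b3⊕b6⊕b7⊕b10⊕b11⊕b14⊕b15 = 0⊕1⊕0⊕0⊕1⊕1⊕0⊕1 = 0
s4: b4⊕b5⊕b6⊕b7⊕b12⊕b13⊕b14⊕b15 = 1⊕1⊕0⊕0⊕0⊕0⊕0⊕1 = 1
s8: b8⊕b9⊕b10⊕b11⊕b12⊕b13⊕b14⊕b15 = 0⊕0⊕1⊕1⊕0⊕0⊕0⊕1 = 1
Syndrome (s8...s1) = 1100 → position 12.
Flip bit 12: corrected codeword = 001110000111001
Data bits at positions 3,5,6,7,9,10,11,12,13,14,15: 11000111001

11000111001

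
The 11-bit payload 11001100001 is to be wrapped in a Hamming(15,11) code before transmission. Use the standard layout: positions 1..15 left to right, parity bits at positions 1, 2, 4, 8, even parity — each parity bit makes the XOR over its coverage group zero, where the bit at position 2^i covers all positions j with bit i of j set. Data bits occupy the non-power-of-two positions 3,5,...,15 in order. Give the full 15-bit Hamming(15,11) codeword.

Place data bits at non-power-of-two positions: b3=1, b5=1, b6=0, b7=0, b9=1, b10=1, b11=0, b12=0, b13=0, b14=0, b15=1.
p1 = XOR of data positions {3,5,7,9,11,13,15} = 1⊕1⊕0⊕1⊕0⊕0⊕1 = 0
p2 = XOR of data positions {3,6,7,10,11,14,15} = 1⊕0⊕0⊕1⊕0⊕0⊕1 = 1
p4 = XOR of data positions {5,6,7,12,13,14,15} = 1⊕0⊕0⊕0⊕0⊕0⊕1 = 0
p8 = XOR of data positions {9,10,11,12,13,14,15} = 1⊕1⊕0⊕0⊕0⊕0⊕1 = 1
Codeword b1..b15 = 011010011100001

011010011100001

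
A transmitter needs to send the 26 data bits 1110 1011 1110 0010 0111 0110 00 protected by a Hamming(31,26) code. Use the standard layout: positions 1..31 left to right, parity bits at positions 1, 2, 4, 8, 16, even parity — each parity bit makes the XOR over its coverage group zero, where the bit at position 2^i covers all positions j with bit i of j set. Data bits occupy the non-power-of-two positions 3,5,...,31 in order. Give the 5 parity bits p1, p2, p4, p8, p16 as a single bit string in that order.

Place data bits at non-power-of-two positions: b3=1, b5=1, b6=1, b7=0, b9=1, b10=0, b11=1, b12=1, b13=1, b14=1, b15=1, b17=0, b18=0, b19=0, b20=1, b21=0, b22=0, b23=1, b24=1, b25=1, b26=0, b27=1, b28=1, b29=0, b30=0, b31=0.
p1 = XOR of data positions {3,5,7,9,11,13,15,17,19,21,23,25,27,29,31} = 1⊕1⊕0⊕1⊕1⊕1⊕1⊕0⊕0⊕0⊕1⊕1⊕1⊕0⊕0 = 1
p2 = XOR of data positions {3,6,7,10,11,14,15,18,19,22,23,26,27,30,31} = 1⊕1⊕0⊕0⊕1⊕1⊕1⊕0⊕0⊕0⊕1⊕0⊕1⊕0⊕0 = 1
p4 = XOR of data positions {5,6,7,12,13,14,15,20,21,22,23,28,29,30,31} = 1⊕1⊕0⊕1⊕1⊕1⊕1⊕1⊕0⊕0⊕1⊕1⊕0⊕0⊕0 = 1
p8 = XOR of data positions {9,10,11,12,13,14,15,24,25,26,27,28,29,30,31} = 1⊕0⊕1⊕1⊕1⊕1⊕1⊕1⊕1⊕0⊕1⊕1⊕0⊕0⊕0 = 0
p16 = XOR of data positions {17,18,19,20,21,22,23,24,25,26,27,28,29,30,31} = 0⊕0⊕0⊕1⊕0⊕0⊕1⊕1⊕1⊕0⊕1⊕1⊕0⊕0⊕0 = 0
Parity bits p1,p2,p4,p8,p16 = 11100

11100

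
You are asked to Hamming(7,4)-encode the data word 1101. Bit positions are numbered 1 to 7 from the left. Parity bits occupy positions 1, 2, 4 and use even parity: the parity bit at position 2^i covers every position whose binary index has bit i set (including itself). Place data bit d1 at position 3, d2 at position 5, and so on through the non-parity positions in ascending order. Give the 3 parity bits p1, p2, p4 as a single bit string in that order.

Place data bits at non-power-of-two positions: b3=1, b5=1, b6=0, b7=1.
p1 = XOR of data positions {3,5,7} = 1⊕1⊕1 = 1
p2 = XOR of data positions {3,6,7} = 1⊕0⊕1 = 0
p4 = XOR of data positions {5,6,7} = 1⊕0⊕1 = 0
Parity bits p1,p2,p4 = 100

100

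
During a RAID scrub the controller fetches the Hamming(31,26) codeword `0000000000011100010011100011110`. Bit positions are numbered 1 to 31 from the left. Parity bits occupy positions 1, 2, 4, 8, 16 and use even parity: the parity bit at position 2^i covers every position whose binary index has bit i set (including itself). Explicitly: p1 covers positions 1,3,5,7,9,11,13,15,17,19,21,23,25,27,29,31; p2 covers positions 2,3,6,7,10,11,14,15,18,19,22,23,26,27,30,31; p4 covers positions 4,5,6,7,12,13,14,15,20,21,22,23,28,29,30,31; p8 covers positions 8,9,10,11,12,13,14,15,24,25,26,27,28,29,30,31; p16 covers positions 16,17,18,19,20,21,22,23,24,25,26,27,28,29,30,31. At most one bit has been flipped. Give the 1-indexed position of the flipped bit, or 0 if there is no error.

13

s1: b1⊕b3⊕b5⊕b7⊕b9⊕b11⊕b13⊕b15⊕b17⊕b19⊕b21⊕b23⊕b25⊕b27⊕b29⊕b31 = 0⊕0⊕0⊕0⊕0⊕0⊕1⊕0⊕0⊕0⊕1⊕1⊕0⊕1⊕1⊕0 = 1
s2: b2⊕b3⊕b6⊕b7⊕b10⊕b11⊕b14⊕b15⊕b18⊕b19⊕b22⊕b23⊕b26⊕b27⊕b30⊕b31 = 0⊕0⊕0⊕0⊕0⊕0⊕1⊕0⊕1⊕0⊕1⊕1⊕0⊕1⊕1⊕0 = 0
s4: b4⊕b5⊕b6⊕b7⊕b12⊕b13⊕b14⊕b15⊕b20⊕b21⊕b22⊕b23⊕b28⊕b29⊕b30⊕b31 = 0⊕0⊕0⊕0⊕1⊕1⊕1⊕0⊕0⊕1⊕1⊕1⊕1⊕1⊕1⊕0 = 1
s8: b8⊕b9⊕b10⊕b11⊕b12⊕b13⊕b14⊕b15⊕b24⊕b25⊕b26⊕b27⊕b28⊕b29⊕b30⊕b31 = 0⊕0⊕0⊕0⊕1⊕1⊕1⊕0⊕0⊕0⊕0⊕1⊕1⊕1⊕1⊕0 = 1
s16: b16⊕b17⊕b18⊕b19⊕b20⊕b21⊕b22⊕b23⊕b24⊕b25⊕b26⊕b27⊕b28⊕b29⊕b30⊕b31 = 0⊕0⊕1⊕0⊕0⊕1⊕1⊕1⊕0⊕0⊕0⊕1⊕1⊕1⊕1⊕0 = 0
Syndrome (s16...s1) = 01101 → position 13.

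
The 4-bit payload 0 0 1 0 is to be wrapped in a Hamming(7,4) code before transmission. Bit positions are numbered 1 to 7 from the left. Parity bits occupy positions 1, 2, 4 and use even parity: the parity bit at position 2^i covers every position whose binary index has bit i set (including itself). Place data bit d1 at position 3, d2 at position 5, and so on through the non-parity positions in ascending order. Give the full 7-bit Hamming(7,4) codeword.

Place data bits at non-power-of-two positions: b3=0, b5=0, b6=1, b7=0.
p1 = XOR of data positions {3,5,7} = 0⊕0⊕0 = 0
p2 = XOR of data positions {3,6,7} = 0⊕1⊕0 = 1
p4 = XOR of data positions {5,6,7} = 0⊕1⊕0 = 1
Codeword b1..b7 = 0101010

0101010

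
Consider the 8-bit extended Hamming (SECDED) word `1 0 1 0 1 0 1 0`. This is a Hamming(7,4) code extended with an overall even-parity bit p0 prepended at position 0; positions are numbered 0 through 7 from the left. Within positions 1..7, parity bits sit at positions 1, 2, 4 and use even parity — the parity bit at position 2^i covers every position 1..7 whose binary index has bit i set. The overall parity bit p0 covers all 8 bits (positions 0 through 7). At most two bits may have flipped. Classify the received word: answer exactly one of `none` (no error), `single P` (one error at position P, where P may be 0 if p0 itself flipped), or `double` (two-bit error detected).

none

s1: b1⊕b3⊕b5⊕b7 = 0⊕0⊕0⊕0 = 0
s2: b2⊕b3⊕b6⊕b7 = 1⊕0⊕1⊕0 = 0
s4: b4⊕b5⊕b6⊕b7 = 1⊕0⊕1⊕0 = 0
Syndrome (s4...s1) = 000 → position 0 (no error).
Overall parity (XOR of all 8 bits, including p0): 1⊕0⊕1⊕0⊕1⊕0⊕1⊕0 = 0
Overall=0, syndrome position=0 → no error.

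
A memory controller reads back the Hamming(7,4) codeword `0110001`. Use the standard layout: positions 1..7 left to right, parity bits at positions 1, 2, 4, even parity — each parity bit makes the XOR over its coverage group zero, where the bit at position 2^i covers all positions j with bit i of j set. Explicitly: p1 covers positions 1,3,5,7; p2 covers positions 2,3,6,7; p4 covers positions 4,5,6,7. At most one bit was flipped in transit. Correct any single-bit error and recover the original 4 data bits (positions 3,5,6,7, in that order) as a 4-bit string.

s1: b1⊕b3⊕b5⊕b7 = 0⊕1⊕0⊕1 = 0
s2: b2⊕b3⊕b6⊕b7 = 1⊕1⊕0⊕1 = 1
s4: b4⊕b5⊕b6⊕b7 = 0⊕0⊕0⊕1 = 1
Syndrome (s4...s1) = 110 → position 6.
Flip bit 6: corrected codeword = 0110011
Data bits at positions 3,5,6,7: 1011

1011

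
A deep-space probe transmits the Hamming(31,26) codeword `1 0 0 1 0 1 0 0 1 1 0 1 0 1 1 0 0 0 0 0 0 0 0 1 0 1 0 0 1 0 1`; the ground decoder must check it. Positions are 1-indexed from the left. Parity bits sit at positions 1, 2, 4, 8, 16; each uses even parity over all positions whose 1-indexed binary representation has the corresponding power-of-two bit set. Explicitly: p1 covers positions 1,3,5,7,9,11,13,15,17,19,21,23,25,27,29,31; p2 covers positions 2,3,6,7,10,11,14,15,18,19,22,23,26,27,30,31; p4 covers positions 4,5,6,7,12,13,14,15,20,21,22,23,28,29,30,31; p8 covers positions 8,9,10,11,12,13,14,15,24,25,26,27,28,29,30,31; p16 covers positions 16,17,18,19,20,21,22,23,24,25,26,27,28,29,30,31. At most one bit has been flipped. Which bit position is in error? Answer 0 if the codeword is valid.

13

s1: b1⊕b3⊕b5⊕b7⊕b9⊕b11⊕b13⊕b15⊕b17⊕b19⊕b21⊕b23⊕b25⊕b27⊕b29⊕b31 = 1⊕0⊕0⊕0⊕1⊕0⊕0⊕1⊕0⊕0⊕0⊕0⊕0⊕0⊕1⊕1 = 1
s2: b2⊕b3⊕b6⊕b7⊕b10⊕b11⊕b14⊕b15⊕b18⊕b19⊕b22⊕b23⊕b26⊕b27⊕b30⊕b31 = 0⊕0⊕1⊕0⊕1⊕0⊕1⊕1⊕0⊕0⊕0⊕0⊕1⊕0⊕0⊕1 = 0
s4: b4⊕b5⊕b6⊕b7⊕b12⊕b13⊕b14⊕b15⊕b20⊕b21⊕b22⊕b23⊕b28⊕b29⊕b30⊕b31 = 1⊕0⊕1⊕0⊕1⊕0⊕1⊕1⊕0⊕0⊕0⊕0⊕0⊕1⊕0⊕1 = 1
s8: b8⊕b9⊕b10⊕b11⊕b12⊕b13⊕b14⊕b15⊕b24⊕b25⊕b26⊕b27⊕b28⊕b29⊕b30⊕b31 = 0⊕1⊕1⊕0⊕1⊕0⊕1⊕1⊕1⊕0⊕1⊕0⊕0⊕1⊕0⊕1 = 1
s16: b16⊕b17⊕b18⊕b19⊕b20⊕b21⊕b22⊕b23⊕b24⊕b25⊕b26⊕b27⊕b28⊕b29⊕b30⊕b31 = 0⊕0⊕0⊕0⊕0⊕0⊕0⊕0⊕1⊕0⊕1⊕0⊕0⊕1⊕0⊕1 = 0
Syndrome (s16...s1) = 01101 → position 13.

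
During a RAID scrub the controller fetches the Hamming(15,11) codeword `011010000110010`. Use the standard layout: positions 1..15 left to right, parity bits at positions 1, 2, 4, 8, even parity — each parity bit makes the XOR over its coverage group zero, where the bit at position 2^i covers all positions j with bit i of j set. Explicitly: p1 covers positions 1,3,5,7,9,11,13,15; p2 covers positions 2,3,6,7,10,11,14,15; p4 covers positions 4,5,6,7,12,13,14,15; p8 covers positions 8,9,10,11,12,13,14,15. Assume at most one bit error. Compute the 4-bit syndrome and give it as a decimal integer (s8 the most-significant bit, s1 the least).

11

s1: b1⊕b3⊕b5⊕b7⊕b9⊕b11⊕b13⊕b15 = 0⊕1⊕1⊕0⊕0⊕1⊕0⊕0 = 1
s2: b2⊕b3⊕b6⊕b7⊕b10⊕b11⊕b14⊕b15 = 1⊕1⊕0⊕0⊕1⊕1⊕1⊕0 = 1
s4: b4⊕b5⊕b6⊕b7⊕b12⊕b13⊕b14⊕b15 = 0⊕1⊕0⊕0⊕0⊕0⊕1⊕0 = 0
s8: b8⊕b9⊕b10⊕b11⊕b12⊕b13⊕b14⊕b15 = 0⊕0⊕1⊕1⊕0⊕0⊕1⊕0 = 1
Syndrome (s8...s1) = 1011 → position 11.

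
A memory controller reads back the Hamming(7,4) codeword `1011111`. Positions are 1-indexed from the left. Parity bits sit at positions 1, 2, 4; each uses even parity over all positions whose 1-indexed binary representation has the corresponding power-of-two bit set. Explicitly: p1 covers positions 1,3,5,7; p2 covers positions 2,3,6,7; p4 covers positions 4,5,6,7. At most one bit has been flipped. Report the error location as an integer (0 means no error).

2

s1: b1⊕b3⊕b5⊕b7 = 1⊕1⊕1⊕1 = 0
s2: b2⊕b3⊕b6⊕b7 = 0⊕1⊕1⊕1 = 1
s4: b4⊕b5⊕b6⊕b7 = 1⊕1⊕1⊕1 = 0
Syndrome (s4...s1) = 010 → position 2.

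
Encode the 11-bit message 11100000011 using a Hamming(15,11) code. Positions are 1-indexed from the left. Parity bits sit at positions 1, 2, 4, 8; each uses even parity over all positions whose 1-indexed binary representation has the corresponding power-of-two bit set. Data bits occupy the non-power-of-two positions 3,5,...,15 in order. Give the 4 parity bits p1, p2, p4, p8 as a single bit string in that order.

1000

Place data bits at non-power-of-two positions: b3=1, b5=1, b6=1, b7=0, b9=0, b10=0, b11=0, b12=0, b13=0, b14=1, b15=1.
p1 = XOR of data positions {3,5,7,9,11,13,15} = 1⊕1⊕0⊕0⊕0⊕0⊕1 = 1
p2 = XOR of data positions {3,6,7,10,11,14,15} = 1⊕1⊕0⊕0⊕0⊕1⊕1 = 0
p4 = XOR of data positions {5,6,7,12,13,14,15} = 1⊕1⊕0⊕0⊕0⊕1⊕1 = 0
p8 = XOR of data positions {9,10,11,12,13,14,15} = 0⊕0⊕0⊕0⊕0⊕1⊕1 = 0
Parity bits p1,p2,p4,p8 = 1000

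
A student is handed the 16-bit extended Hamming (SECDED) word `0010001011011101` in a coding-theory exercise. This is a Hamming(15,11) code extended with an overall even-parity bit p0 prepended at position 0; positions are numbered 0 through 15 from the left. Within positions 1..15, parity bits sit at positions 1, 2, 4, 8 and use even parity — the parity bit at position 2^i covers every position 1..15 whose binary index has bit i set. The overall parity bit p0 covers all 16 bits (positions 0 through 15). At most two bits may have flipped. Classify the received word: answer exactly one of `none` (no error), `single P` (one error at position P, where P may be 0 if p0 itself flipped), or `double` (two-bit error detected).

none

s1: b1⊕b3⊕b5⊕b7⊕b9⊕b11⊕b13⊕b15 = 0⊕0⊕0⊕0⊕1⊕1⊕1⊕1 = 0
s2: b2⊕b3⊕b6⊕b7⊕b10⊕b11⊕b14⊕b15 = 1⊕0⊕1⊕0⊕0⊕1⊕0⊕1 = 0
s4: b4⊕b5⊕b6⊕b7⊕b12⊕b13⊕b14⊕b15 = 0⊕0⊕1⊕0⊕1⊕1⊕0⊕1 = 0
s8: b8⊕b9⊕b10⊕b11⊕b12⊕b13⊕b14⊕b15 = 1⊕1⊕0⊕1⊕1⊕1⊕0⊕1 = 0
Syndrome (s8...s1) = 0000 → position 0 (no error).
Overall parity (XOR of all 16 bits, including p0): 0⊕0⊕1⊕0⊕0⊕0⊕1⊕0⊕1⊕1⊕0⊕1⊕1⊕1⊕0⊕1 = 0
Overall=0, syndrome position=0 → no error.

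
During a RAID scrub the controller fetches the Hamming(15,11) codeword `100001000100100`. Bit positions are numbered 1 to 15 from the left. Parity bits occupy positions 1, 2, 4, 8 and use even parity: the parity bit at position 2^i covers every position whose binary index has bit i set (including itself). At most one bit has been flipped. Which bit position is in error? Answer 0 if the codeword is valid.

0

s1: b1⊕b3⊕b5⊕b7⊕b9⊕b11⊕b13⊕b15 = 1⊕0⊕0⊕0⊕0⊕0⊕1⊕0 = 0
s2: b2⊕b3⊕b6⊕b7⊕b10⊕b11⊕b14⊕b15 = 0⊕0⊕1⊕0⊕1⊕0⊕0⊕0 = 0
s4: b4⊕b5⊕b6⊕b7⊕b12⊕b13⊕b14⊕b15 = 0⊕0⊕1⊕0⊕0⊕1⊕0⊕0 = 0
s8: b8⊕b9⊕b10⊕b11⊕b12⊕b13⊕b14⊕b15 = 0⊕0⊕1⊕0⊕0⊕1⊕0⊕0 = 0
Syndrome (s8...s1) = 0000 → position 0 (no error).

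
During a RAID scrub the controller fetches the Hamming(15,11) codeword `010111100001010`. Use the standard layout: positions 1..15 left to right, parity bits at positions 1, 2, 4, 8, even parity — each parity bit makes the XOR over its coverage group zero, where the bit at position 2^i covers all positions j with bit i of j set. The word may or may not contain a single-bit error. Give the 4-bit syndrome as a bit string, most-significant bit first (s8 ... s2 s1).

s1: b1⊕b3⊕b5⊕b7⊕b9⊕b11⊕b13⊕b15 = 0⊕0⊕1⊕1⊕0⊕0⊕0⊕0 = 0
s2: b2⊕b3⊕b6⊕b7⊕b10⊕b11⊕b14⊕b15 = 1⊕0⊕1⊕1⊕0⊕0⊕1⊕0 = 0
s4: b4⊕b5⊕b6⊕b7⊕b12⊕b13⊕b14⊕b15 = 1⊕1⊕1⊕1⊕1⊕0⊕1⊕0 = 0
s8: b8⊕b9⊕b10⊕b11⊕b12⊕b13⊕b14⊕b15 = 0⊕0⊕0⊕0⊕1⊕0⊕1⊕0 = 0
Syndrome (s8...s1) = 0000 → position 0 (no error).

0000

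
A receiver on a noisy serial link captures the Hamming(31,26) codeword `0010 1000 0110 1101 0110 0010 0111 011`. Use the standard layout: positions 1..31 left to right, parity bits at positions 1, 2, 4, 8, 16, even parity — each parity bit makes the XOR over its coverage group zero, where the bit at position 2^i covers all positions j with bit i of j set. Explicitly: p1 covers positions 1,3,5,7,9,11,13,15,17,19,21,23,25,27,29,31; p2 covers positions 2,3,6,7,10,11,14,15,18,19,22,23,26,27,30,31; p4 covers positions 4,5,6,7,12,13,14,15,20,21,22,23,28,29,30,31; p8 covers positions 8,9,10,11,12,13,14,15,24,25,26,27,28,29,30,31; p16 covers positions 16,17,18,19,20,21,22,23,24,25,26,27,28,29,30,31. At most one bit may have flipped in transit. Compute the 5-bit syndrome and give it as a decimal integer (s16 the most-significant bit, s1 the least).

30

s1: b1⊕b3⊕b5⊕b7⊕b9⊕b11⊕b13⊕b15⊕b17⊕b19⊕b21⊕b23⊕b25⊕b27⊕b29⊕b31 = 0⊕1⊕1⊕0⊕0⊕1⊕1⊕0⊕0⊕1⊕0⊕1⊕0⊕1⊕0⊕1 = 0
s2: b2⊕b3⊕b6⊕b7⊕b10⊕b11⊕b14⊕b15⊕b18⊕b19⊕b22⊕b23⊕b26⊕b27⊕b30⊕b31 = 0⊕1⊕0⊕0⊕1⊕1⊕1⊕0⊕1⊕1⊕0⊕1⊕1⊕1⊕1⊕1 = 1
s4: b4⊕b5⊕b6⊕b7⊕b12⊕b13⊕b14⊕b15⊕b20⊕b21⊕b22⊕b23⊕b28⊕b29⊕b30⊕b31 = 0⊕1⊕0⊕0⊕0⊕1⊕1⊕0⊕0⊕0⊕0⊕1⊕1⊕0⊕1⊕1 = 1
s8: b8⊕b9⊕b10⊕b11⊕b12⊕b13⊕b14⊕b15⊕b24⊕b25⊕b26⊕b27⊕b28⊕b29⊕b30⊕b31 = 0⊕0⊕1⊕1⊕0⊕1⊕1⊕0⊕0⊕0⊕1⊕1⊕1⊕0⊕1⊕1 = 1
s16: b16⊕b17⊕b18⊕b19⊕b20⊕b21⊕b22⊕b23⊕b24⊕b25⊕b26⊕b27⊕b28⊕b29⊕b30⊕b31 = 1⊕0⊕1⊕1⊕0⊕0⊕0⊕1⊕0⊕0⊕1⊕1⊕1⊕0⊕1⊕1 = 1
Syndrome (s16...s1) = 11110 → position 30.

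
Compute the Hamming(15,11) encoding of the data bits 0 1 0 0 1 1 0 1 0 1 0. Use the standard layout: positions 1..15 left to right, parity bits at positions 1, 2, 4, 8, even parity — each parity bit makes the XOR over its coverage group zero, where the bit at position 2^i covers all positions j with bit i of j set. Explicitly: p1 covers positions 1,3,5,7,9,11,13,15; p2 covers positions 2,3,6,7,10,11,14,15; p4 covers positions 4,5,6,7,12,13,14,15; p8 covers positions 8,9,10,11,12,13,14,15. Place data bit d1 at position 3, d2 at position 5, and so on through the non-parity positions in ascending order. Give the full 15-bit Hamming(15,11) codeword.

Place data bits at non-power-of-two positions: b3=0, b5=1, b6=0, b7=0, b9=1, b10=1, b11=0, b12=1, b13=0, b14=1, b15=0.
p1 = XOR of data positions {3,5,7,9,11,13,15} = 0⊕1⊕0⊕1⊕0⊕0⊕0 = 0
p2 = XOR of data positions {3,6,7,10,11,14,15} = 0⊕0⊕0⊕1⊕0⊕1⊕0 = 0
p4 = XOR of data positions {5,6,7,12,13,14,15} = 1⊕0⊕0⊕1⊕0⊕1⊕0 = 1
p8 = XOR of data positions {9,10,11,12,13,14,15} = 1⊕1⊕0⊕1⊕0⊕1⊕0 = 0
Codeword b1..b15 = 000110001101010

000110001101010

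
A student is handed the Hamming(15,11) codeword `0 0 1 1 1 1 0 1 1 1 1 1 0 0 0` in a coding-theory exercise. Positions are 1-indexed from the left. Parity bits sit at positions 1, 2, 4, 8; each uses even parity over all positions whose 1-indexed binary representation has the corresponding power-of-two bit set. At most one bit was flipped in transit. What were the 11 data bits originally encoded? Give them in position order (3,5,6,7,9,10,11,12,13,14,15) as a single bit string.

s1: b1⊕b3⊕b5⊕b7⊕b9⊕b11⊕b13⊕b15 = 0⊕1⊕1⊕0⊕1⊕1⊕0⊕0 = 0
s2: b2⊕b3⊕b6⊕b7⊕b10⊕b11⊕b14⊕b15 = 0⊕1⊕1⊕0⊕1⊕1⊕0⊕0 = 0
s4: b4⊕b5⊕b6⊕b7⊕b12⊕b13⊕b14⊕b15 = 1⊕1⊕1⊕0⊕1⊕0⊕0⊕0 = 0
s8: b8⊕b9⊕b10⊕b11⊕b12⊕b13⊕b14⊕b15 = 1⊕1⊕1⊕1⊕1⊕0⊕0⊕0 = 1
Syndrome (s8...s1) = 1000 → position 8.
Flip bit 8: corrected codeword = 001111001111000
Data bits at positions 3,5,6,7,9,10,11,12,13,14,15: 11101111000

11101111000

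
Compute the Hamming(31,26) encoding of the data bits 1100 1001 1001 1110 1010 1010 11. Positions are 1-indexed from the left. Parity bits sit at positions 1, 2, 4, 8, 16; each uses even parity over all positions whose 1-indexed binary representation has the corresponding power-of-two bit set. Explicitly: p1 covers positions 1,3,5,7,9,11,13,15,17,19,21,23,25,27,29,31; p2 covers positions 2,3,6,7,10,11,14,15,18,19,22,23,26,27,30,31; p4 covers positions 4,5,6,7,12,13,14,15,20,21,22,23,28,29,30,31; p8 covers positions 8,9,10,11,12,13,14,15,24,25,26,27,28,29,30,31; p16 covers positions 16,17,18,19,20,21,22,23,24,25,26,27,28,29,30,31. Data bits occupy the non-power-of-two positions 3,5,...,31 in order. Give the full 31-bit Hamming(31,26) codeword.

Place data bits at non-power-of-two positions: b3=1, b5=1, b6=0, b7=0, b9=1, b10=0, b11=0, b12=1, b13=1, b14=0, b15=0, b17=1, b18=1, b19=1, b20=1, b21=0, b22=1, b23=0, b24=1, b25=0, b26=1, b27=0, b28=1, b29=0, b30=1, b31=1.
p1 = XOR of data positions {3,5,7,9,11,13,15,17,19,21,23,25,27,29,31} = 1⊕1⊕0⊕1⊕0⊕1⊕0⊕1⊕1⊕0⊕0⊕0⊕0⊕0⊕1 = 1
p2 = XOR of data positions {3,6,7,10,11,14,15,18,19,22,23,26,27,30,31} = 1⊕0⊕0⊕0⊕0⊕0⊕0⊕1⊕1⊕1⊕0⊕1⊕0⊕1⊕1 = 1
p4 = XOR of data positions {5,6,7,12,13,14,15,20,21,22,23,28,29,30,31} = 1⊕0⊕0⊕1⊕1⊕0⊕0⊕1⊕0⊕1⊕0⊕1⊕0⊕1⊕1 = 0
p8 = XOR of data positions {9,10,11,12,13,14,15,24,25,26,27,28,29,30,31} = 1⊕0⊕0⊕1⊕1⊕0⊕0⊕1⊕0⊕1⊕0⊕1⊕0⊕1⊕1 = 0
p16 = XOR of data positions {17,18,19,20,21,22,23,24,25,26,27,28,29,30,31} = 1⊕1⊕1⊕1⊕0⊕1⊕0⊕1⊕0⊕1⊕0⊕1⊕0⊕1⊕1 = 0
Codeword b1..b31 = 1110100010011000111101010101011

1110100010011000111101010101011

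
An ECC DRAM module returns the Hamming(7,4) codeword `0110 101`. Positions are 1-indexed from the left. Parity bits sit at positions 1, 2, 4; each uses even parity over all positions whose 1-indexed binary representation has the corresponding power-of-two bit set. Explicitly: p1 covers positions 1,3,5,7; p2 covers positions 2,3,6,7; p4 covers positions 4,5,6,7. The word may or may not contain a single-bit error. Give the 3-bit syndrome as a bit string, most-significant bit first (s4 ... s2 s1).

s1: b1⊕b3⊕b5⊕b7 = 0⊕1⊕1⊕1 = 1
s2: b2⊕b3⊕b6⊕b7 = 1⊕1⊕0⊕1 = 1
s4: b4⊕b5⊕b6⊕b7 = 0⊕1⊕0⊕1 = 0
Syndrome (s4...s1) = 011 → position 3.

011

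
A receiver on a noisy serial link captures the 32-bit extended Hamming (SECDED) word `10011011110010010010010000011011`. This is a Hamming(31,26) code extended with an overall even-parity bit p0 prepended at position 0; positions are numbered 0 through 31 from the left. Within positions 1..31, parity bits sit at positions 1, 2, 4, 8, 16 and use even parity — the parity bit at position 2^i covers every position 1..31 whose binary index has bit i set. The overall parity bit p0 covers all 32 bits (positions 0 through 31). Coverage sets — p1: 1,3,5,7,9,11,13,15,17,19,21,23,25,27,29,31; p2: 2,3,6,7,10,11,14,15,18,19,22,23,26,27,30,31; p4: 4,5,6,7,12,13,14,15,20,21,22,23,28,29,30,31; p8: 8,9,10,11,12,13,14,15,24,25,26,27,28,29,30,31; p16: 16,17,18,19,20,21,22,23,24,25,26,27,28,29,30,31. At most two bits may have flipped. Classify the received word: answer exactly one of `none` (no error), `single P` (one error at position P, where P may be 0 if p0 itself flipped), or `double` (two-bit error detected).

s1: b1⊕b3⊕b5⊕b7⊕b9⊕b11⊕b13⊕b15⊕b17⊕b19⊕b21⊕b23⊕b25⊕b27⊕b29⊕b31 = 0⊕1⊕0⊕1⊕1⊕0⊕0⊕1⊕0⊕0⊕1⊕0⊕0⊕1⊕0⊕1 = 1
s2: b2⊕b3⊕b6⊕b7⊕b10⊕b11⊕b14⊕b15⊕b18⊕b19⊕b22⊕b23⊕b26⊕b27⊕b30⊕b31 = 0⊕1⊕1⊕1⊕0⊕0⊕0⊕1⊕1⊕0⊕0⊕0⊕0⊕1⊕1⊕1 = 0
s4: b4⊕b5⊕b6⊕b7⊕b12⊕b13⊕b14⊕b15⊕b20⊕b21⊕b22⊕b23⊕b28⊕b29⊕b30⊕b31 = 1⊕0⊕1⊕1⊕1⊕0⊕0⊕1⊕0⊕1⊕0⊕0⊕1⊕0⊕1⊕1 = 1
s8: b8⊕b9⊕b10⊕b11⊕b12⊕b13⊕b14⊕b15⊕b24⊕b25⊕b26⊕b27⊕b28⊕b29⊕b30⊕b31 = 1⊕1⊕0⊕0⊕1⊕0⊕0⊕1⊕0⊕0⊕0⊕1⊕1⊕0⊕1⊕1 = 0
s16: b16⊕b17⊕b18⊕b19⊕b20⊕b21⊕b22⊕b23⊕b24⊕b25⊕b26⊕b27⊕b28⊕b29⊕b30⊕b31 = 0⊕0⊕1⊕0⊕0⊕1⊕0⊕0⊕0⊕0⊕0⊕1⊕1⊕0⊕1⊕1 = 0
Syndrome (s16...s1) = 00101 → position 5.
Overall parity (XOR of all 32 bits, including p0): 1⊕0⊕0⊕1⊕1⊕0⊕1⊕1⊕1⊕1⊕0⊕0⊕1⊕0⊕0⊕1⊕0⊕0⊕1⊕0⊕0⊕1⊕0⊕0⊕0⊕0⊕0⊕1⊕1⊕0⊕1⊕1 = 1
Overall=1, syndrome position=5 → single-bit error at position 5.

single 5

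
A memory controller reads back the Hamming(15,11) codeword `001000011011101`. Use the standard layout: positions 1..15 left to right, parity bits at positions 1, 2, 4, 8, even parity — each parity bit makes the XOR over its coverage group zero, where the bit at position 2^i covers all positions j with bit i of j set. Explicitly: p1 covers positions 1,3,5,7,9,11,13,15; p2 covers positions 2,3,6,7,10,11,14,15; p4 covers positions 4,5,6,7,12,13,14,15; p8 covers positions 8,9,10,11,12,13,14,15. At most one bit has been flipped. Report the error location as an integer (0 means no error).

s1: b1⊕b3⊕b5⊕b7⊕b9⊕b11⊕b13⊕b15 = 0⊕1⊕0⊕0⊕1⊕1⊕1⊕1 = 1
s2: b2⊕b3⊕b6⊕b7⊕b10⊕b11⊕b14⊕b15 = 0⊕1⊕0⊕0⊕0⊕1⊕0⊕1 = 1
s4: b4⊕b5⊕b6⊕b7⊕b12⊕b13⊕b14⊕b15 = 0⊕0⊕0⊕0⊕1⊕1⊕0⊕1 = 1
s8: b8⊕b9⊕b10⊕b11⊕b12⊕b13⊕b14⊕b15 = 1⊕1⊕0⊕1⊕1⊕1⊕0⊕1 = 0
Syndrome (s8...s1) = 0111 → position 7.

7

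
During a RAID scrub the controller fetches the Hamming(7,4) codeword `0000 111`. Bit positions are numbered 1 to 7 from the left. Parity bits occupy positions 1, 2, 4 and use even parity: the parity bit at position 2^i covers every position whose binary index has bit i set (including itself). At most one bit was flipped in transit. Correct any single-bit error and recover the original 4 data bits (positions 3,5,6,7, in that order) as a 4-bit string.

0111

s1: b1⊕b3⊕b5⊕b7 = 0⊕0⊕1⊕1 = 0
s2: b2⊕b3⊕b6⊕b7 = 0⊕0⊕1⊕1 = 0
s4: b4⊕b5⊕b6⊕b7 = 0⊕1⊕1⊕1 = 1
Syndrome (s4...s1) = 100 → position 4.
Flip bit 4: corrected codeword = 0001111
Data bits at positions 3,5,6,7: 0111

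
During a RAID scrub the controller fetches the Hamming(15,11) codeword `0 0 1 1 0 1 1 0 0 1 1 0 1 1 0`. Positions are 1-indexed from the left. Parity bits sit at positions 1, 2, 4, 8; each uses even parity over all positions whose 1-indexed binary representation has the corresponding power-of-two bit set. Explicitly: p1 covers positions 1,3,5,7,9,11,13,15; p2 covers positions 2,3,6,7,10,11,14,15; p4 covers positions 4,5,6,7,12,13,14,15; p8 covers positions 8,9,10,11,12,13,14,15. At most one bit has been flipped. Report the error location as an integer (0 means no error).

s1: b1⊕b3⊕b5⊕b7⊕b9⊕b11⊕b13⊕b15 = 0⊕1⊕0⊕1⊕0⊕1⊕1⊕0 = 0
s2: b2⊕b3⊕b6⊕b7⊕b10⊕b11⊕b14⊕b15 = 0⊕1⊕1⊕1⊕1⊕1⊕1⊕0 = 0
s4: b4⊕b5⊕b6⊕b7⊕b12⊕b13⊕b14⊕b15 = 1⊕0⊕1⊕1⊕0⊕1⊕1⊕0 = 1
s8: b8⊕b9⊕b10⊕b11⊕b12⊕b13⊕b14⊕b15 = 0⊕0⊕1⊕1⊕0⊕1⊕1⊕0 = 0
Syndrome (s8...s1) = 0100 → position 4.

4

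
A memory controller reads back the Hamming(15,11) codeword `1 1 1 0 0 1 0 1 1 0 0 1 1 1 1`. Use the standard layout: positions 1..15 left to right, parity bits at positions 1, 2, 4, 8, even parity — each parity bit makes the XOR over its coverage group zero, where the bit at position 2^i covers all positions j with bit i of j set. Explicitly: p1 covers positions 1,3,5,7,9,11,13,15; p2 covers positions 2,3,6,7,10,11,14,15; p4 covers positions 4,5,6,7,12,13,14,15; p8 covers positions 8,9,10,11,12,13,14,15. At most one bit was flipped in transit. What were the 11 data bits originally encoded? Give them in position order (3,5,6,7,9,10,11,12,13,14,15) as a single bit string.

10111001111

s1: b1⊕b3⊕b5⊕b7⊕b9⊕b11⊕b13⊕b15 = 1⊕1⊕0⊕0⊕1⊕0⊕1⊕1 = 1
s2: b2⊕b3⊕b6⊕b7⊕b10⊕b11⊕b14⊕b15 = 1⊕1⊕1⊕0⊕0⊕0⊕1⊕1 = 1
s4: b4⊕b5⊕b6⊕b7⊕b12⊕b13⊕b14⊕b15 = 0⊕0⊕1⊕0⊕1⊕1⊕1⊕1 = 1
s8: b8⊕b9⊕b10⊕b11⊕b12⊕b13⊕b14⊕b15 = 1⊕1⊕0⊕0⊕1⊕1⊕1⊕1 = 0
Syndrome (s8...s1) = 0111 → position 7.
Flip bit 7: corrected codeword = 111001111001111
Data bits at positions 3,5,6,7,9,10,11,12,13,14,15: 10111001111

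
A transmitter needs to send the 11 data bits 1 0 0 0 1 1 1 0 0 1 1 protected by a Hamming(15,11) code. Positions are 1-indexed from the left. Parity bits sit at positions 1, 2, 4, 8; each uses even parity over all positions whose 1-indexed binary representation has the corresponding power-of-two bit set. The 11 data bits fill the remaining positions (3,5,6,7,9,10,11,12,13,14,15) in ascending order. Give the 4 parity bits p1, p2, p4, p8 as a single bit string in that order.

Place data bits at non-power-of-two positions: b3=1, b5=0, b6=0, b7=0, b9=1, b10=1, b11=1, b12=0, b13=0, b14=1, b15=1.
p1 = XOR of data positions {3,5,7,9,11,13,15} = 1⊕0⊕0⊕1⊕1⊕0⊕1 = 0
p2 = XOR of data positions {3,6,7,10,11,14,15} = 1⊕0⊕0⊕1⊕1⊕1⊕1 = 1
p4 = XOR of data positions {5,6,7,12,13,14,15} = 0⊕0⊕0⊕0⊕0⊕1⊕1 = 0
p8 = XOR of data positions {9,10,11,12,13,14,15} = 1⊕1⊕1⊕0⊕0⊕1⊕1 = 1
Parity bits p1,p2,p4,p8 = 0101

0101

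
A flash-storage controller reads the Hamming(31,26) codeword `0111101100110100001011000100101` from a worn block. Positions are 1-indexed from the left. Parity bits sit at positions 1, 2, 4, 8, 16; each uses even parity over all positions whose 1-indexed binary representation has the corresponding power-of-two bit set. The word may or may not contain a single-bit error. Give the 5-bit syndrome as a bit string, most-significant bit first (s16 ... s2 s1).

01110

s1: b1⊕b3⊕b5⊕b7⊕b9⊕b11⊕b13⊕b15⊕b17⊕b19⊕b21⊕b23⊕b25⊕b27⊕b29⊕b31 = 0⊕1⊕1⊕1⊕0⊕1⊕0⊕0⊕0⊕1⊕1⊕0⊕0⊕0⊕1⊕1 = 0
s2: b2⊕b3⊕b6⊕b7⊕b10⊕b11⊕b14⊕b15⊕b18⊕b19⊕b22⊕b23⊕b26⊕b27⊕b30⊕b31 = 1⊕1⊕0⊕1⊕0⊕1⊕1⊕0⊕0⊕1⊕1⊕0⊕1⊕0⊕0⊕1 = 1
s4: b4⊕b5⊕b6⊕b7⊕b12⊕b13⊕b14⊕b15⊕b20⊕b21⊕b22⊕b23⊕b28⊕b29⊕b30⊕b31 = 1⊕1⊕0⊕1⊕1⊕0⊕1⊕0⊕0⊕1⊕1⊕0⊕0⊕1⊕0⊕1 = 1
s8: b8⊕b9⊕b10⊕b11⊕b12⊕b13⊕b14⊕b15⊕b24⊕b25⊕b26⊕b27⊕b28⊕b29⊕b30⊕b31 = 1⊕0⊕0⊕1⊕1⊕0⊕1⊕0⊕0⊕0⊕1⊕0⊕0⊕1⊕0⊕1 = 1
s16: b16⊕b17⊕b18⊕b19⊕b20⊕b21⊕b22⊕b23⊕b24⊕b25⊕b26⊕b27⊕b28⊕b29⊕b30⊕b31 = 0⊕0⊕0⊕1⊕0⊕1⊕1⊕0⊕0⊕0⊕1⊕0⊕0⊕1⊕0⊕1 = 0
Syndrome (s16...s1) = 01110 → position 14.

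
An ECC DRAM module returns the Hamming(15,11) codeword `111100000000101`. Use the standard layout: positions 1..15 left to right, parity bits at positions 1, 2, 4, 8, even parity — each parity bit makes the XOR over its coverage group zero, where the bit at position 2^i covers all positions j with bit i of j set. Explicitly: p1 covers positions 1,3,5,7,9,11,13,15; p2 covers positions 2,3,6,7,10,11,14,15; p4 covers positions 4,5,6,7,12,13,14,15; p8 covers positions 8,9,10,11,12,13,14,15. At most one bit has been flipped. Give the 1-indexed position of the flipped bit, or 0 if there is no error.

s1: b1⊕b3⊕b5⊕b7⊕b9⊕b11⊕b13⊕b15 = 1⊕1⊕0⊕0⊕0⊕0⊕1⊕1 = 0
s2: b2⊕b3⊕b6⊕b7⊕b10⊕b11⊕b14⊕b15 = 1⊕1⊕0⊕0⊕0⊕0⊕0⊕1 = 1
s4: b4⊕b5⊕b6⊕b7⊕b12⊕b13⊕b14⊕b15 = 1⊕0⊕0⊕0⊕0⊕1⊕0⊕1 = 1
s8: b8⊕b9⊕b10⊕b11⊕b12⊕b13⊕b14⊕b15 = 0⊕0⊕0⊕0⊕0⊕1⊕0⊕1 = 0
Syndrome (s8...s1) = 0110 → position 6.

6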